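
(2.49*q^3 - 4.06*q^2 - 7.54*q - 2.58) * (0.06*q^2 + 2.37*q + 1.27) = 0.1494*q^5 + 5.6577*q^4 - 6.9123*q^3 - 23.1808*q^2 - 15.6904*q - 3.2766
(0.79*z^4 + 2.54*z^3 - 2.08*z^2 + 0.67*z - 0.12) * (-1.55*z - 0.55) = -1.2245*z^5 - 4.3715*z^4 + 1.827*z^3 + 0.1055*z^2 - 0.1825*z + 0.066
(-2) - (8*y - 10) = 8 - 8*y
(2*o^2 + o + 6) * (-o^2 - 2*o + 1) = -2*o^4 - 5*o^3 - 6*o^2 - 11*o + 6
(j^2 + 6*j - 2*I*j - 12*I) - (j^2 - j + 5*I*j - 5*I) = 7*j - 7*I*j - 7*I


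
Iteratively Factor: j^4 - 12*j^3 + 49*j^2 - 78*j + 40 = (j - 4)*(j^3 - 8*j^2 + 17*j - 10) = (j - 4)*(j - 1)*(j^2 - 7*j + 10) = (j - 5)*(j - 4)*(j - 1)*(j - 2)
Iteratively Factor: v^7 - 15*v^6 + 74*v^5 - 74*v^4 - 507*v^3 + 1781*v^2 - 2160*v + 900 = (v - 2)*(v^6 - 13*v^5 + 48*v^4 + 22*v^3 - 463*v^2 + 855*v - 450) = (v - 3)*(v - 2)*(v^5 - 10*v^4 + 18*v^3 + 76*v^2 - 235*v + 150) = (v - 3)*(v - 2)*(v - 1)*(v^4 - 9*v^3 + 9*v^2 + 85*v - 150) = (v - 3)*(v - 2)^2*(v - 1)*(v^3 - 7*v^2 - 5*v + 75) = (v - 5)*(v - 3)*(v - 2)^2*(v - 1)*(v^2 - 2*v - 15) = (v - 5)^2*(v - 3)*(v - 2)^2*(v - 1)*(v + 3)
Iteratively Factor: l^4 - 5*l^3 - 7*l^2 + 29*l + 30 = (l + 2)*(l^3 - 7*l^2 + 7*l + 15) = (l + 1)*(l + 2)*(l^2 - 8*l + 15) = (l - 5)*(l + 1)*(l + 2)*(l - 3)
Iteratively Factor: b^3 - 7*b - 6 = (b + 1)*(b^2 - b - 6) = (b - 3)*(b + 1)*(b + 2)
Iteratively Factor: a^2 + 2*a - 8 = (a - 2)*(a + 4)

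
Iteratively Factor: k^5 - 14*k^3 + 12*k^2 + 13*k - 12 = (k + 1)*(k^4 - k^3 - 13*k^2 + 25*k - 12) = (k - 3)*(k + 1)*(k^3 + 2*k^2 - 7*k + 4) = (k - 3)*(k - 1)*(k + 1)*(k^2 + 3*k - 4) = (k - 3)*(k - 1)^2*(k + 1)*(k + 4)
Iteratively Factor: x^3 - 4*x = (x + 2)*(x^2 - 2*x) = x*(x + 2)*(x - 2)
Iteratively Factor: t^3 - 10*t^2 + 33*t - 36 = (t - 3)*(t^2 - 7*t + 12) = (t - 4)*(t - 3)*(t - 3)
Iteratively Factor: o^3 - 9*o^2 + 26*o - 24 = (o - 2)*(o^2 - 7*o + 12) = (o - 3)*(o - 2)*(o - 4)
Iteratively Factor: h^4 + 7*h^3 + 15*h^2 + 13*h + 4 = (h + 1)*(h^3 + 6*h^2 + 9*h + 4) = (h + 1)*(h + 4)*(h^2 + 2*h + 1) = (h + 1)^2*(h + 4)*(h + 1)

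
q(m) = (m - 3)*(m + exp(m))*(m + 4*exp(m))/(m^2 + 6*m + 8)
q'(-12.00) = 0.23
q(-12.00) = -27.00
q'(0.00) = -3.25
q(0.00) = -1.50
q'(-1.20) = 3.69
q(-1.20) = 0.01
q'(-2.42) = 17.28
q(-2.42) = 39.30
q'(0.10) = -3.45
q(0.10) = -1.84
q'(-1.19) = 3.47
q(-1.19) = 0.04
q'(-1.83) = 224.10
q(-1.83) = -25.98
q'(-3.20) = -79.96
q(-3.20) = 61.96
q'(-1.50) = 18.70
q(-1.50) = -2.79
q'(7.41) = 914888.89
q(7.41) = 451125.42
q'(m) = (-2*m - 6)*(m - 3)*(m + exp(m))*(m + 4*exp(m))/(m^2 + 6*m + 8)^2 + (m - 3)*(m + exp(m))*(4*exp(m) + 1)/(m^2 + 6*m + 8) + (m - 3)*(m + 4*exp(m))*(exp(m) + 1)/(m^2 + 6*m + 8) + (m + exp(m))*(m + 4*exp(m))/(m^2 + 6*m + 8)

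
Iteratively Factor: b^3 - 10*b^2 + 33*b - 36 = (b - 4)*(b^2 - 6*b + 9) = (b - 4)*(b - 3)*(b - 3)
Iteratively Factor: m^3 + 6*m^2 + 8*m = (m + 2)*(m^2 + 4*m) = (m + 2)*(m + 4)*(m)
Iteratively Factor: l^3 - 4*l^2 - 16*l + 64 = (l - 4)*(l^2 - 16) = (l - 4)*(l + 4)*(l - 4)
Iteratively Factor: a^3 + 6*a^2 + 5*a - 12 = (a - 1)*(a^2 + 7*a + 12) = (a - 1)*(a + 4)*(a + 3)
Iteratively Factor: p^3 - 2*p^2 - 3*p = (p - 3)*(p^2 + p) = p*(p - 3)*(p + 1)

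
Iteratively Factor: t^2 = (t)*(t)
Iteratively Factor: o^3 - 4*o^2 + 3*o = (o - 1)*(o^2 - 3*o) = o*(o - 1)*(o - 3)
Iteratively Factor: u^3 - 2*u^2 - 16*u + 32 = (u + 4)*(u^2 - 6*u + 8) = (u - 4)*(u + 4)*(u - 2)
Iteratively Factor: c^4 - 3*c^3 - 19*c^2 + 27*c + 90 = (c - 5)*(c^3 + 2*c^2 - 9*c - 18) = (c - 5)*(c + 2)*(c^2 - 9) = (c - 5)*(c - 3)*(c + 2)*(c + 3)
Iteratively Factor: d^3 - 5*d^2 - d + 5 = (d - 1)*(d^2 - 4*d - 5) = (d - 5)*(d - 1)*(d + 1)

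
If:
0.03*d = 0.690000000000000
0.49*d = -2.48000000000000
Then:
No Solution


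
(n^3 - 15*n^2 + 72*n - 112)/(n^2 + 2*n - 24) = (n^2 - 11*n + 28)/(n + 6)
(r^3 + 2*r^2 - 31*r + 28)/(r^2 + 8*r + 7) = (r^2 - 5*r + 4)/(r + 1)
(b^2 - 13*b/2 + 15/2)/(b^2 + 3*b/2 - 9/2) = (b - 5)/(b + 3)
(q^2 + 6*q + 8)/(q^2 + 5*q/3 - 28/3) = 3*(q + 2)/(3*q - 7)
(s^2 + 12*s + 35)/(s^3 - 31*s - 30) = (s + 7)/(s^2 - 5*s - 6)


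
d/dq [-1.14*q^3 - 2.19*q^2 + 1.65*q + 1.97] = -3.42*q^2 - 4.38*q + 1.65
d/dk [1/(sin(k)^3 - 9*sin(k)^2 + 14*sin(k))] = (-3*cos(k) + 18/tan(k) - 14*cos(k)/sin(k)^2)/((sin(k) - 7)^2*(sin(k) - 2)^2)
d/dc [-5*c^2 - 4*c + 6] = -10*c - 4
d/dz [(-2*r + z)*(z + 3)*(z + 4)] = -4*r*z - 14*r + 3*z^2 + 14*z + 12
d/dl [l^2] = 2*l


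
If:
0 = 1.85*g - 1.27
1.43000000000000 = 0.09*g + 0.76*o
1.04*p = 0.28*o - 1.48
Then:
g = 0.69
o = 1.80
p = -0.94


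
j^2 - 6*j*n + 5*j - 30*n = (j + 5)*(j - 6*n)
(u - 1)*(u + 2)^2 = u^3 + 3*u^2 - 4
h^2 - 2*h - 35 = (h - 7)*(h + 5)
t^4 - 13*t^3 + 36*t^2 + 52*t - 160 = (t - 8)*(t - 5)*(t - 2)*(t + 2)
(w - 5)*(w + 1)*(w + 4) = w^3 - 21*w - 20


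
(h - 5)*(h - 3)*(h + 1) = h^3 - 7*h^2 + 7*h + 15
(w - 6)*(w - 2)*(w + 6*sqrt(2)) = w^3 - 8*w^2 + 6*sqrt(2)*w^2 - 48*sqrt(2)*w + 12*w + 72*sqrt(2)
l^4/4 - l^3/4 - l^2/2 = l^2*(l/4 + 1/4)*(l - 2)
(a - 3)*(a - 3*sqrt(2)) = a^2 - 3*sqrt(2)*a - 3*a + 9*sqrt(2)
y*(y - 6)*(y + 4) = y^3 - 2*y^2 - 24*y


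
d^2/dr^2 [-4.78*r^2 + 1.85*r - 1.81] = -9.56000000000000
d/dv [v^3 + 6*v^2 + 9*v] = 3*v^2 + 12*v + 9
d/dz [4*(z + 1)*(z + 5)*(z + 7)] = 12*z^2 + 104*z + 188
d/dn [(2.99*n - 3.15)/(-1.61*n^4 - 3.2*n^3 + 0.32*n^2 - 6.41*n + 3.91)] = (14.4417*n^4 - 1.15*n^3 - 31.1968*n^2 + 2.016*n - 8.5006)/(2.5921*n^8 + 10.304*n^7 + 9.2096*n^6 + 18.5922*n^5 + 28.5362*n^4 - 29.1264*n^3 + 43.5905*n^2 - 50.1262*n + 15.2881)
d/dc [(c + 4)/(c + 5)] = (c + 5)^(-2)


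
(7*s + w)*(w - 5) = 7*s*w - 35*s + w^2 - 5*w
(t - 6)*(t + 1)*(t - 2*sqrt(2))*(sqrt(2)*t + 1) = sqrt(2)*t^4 - 5*sqrt(2)*t^3 - 3*t^3 - 8*sqrt(2)*t^2 + 15*t^2 + 10*sqrt(2)*t + 18*t + 12*sqrt(2)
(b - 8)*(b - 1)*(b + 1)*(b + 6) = b^4 - 2*b^3 - 49*b^2 + 2*b + 48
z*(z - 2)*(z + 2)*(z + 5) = z^4 + 5*z^3 - 4*z^2 - 20*z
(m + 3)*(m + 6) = m^2 + 9*m + 18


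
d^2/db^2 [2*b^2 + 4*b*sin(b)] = -4*b*sin(b) + 8*cos(b) + 4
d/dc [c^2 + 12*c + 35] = 2*c + 12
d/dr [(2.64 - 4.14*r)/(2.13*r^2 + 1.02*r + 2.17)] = (8.8182*r^2 - 11.2464*r - 11.6766)/(4.5369*r^4 + 4.3452*r^3 + 10.2846*r^2 + 4.4268*r + 4.7089)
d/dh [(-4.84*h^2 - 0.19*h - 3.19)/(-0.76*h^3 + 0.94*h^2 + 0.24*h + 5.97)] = (-3.6784*h^4 - 0.2888*h^3 - 8.2562*h^2 - 51.7924*h - 0.3687)/(0.5776*h^6 - 1.4288*h^5 + 0.5188*h^4 - 8.6232*h^3 + 11.2812*h^2 + 2.8656*h + 35.6409)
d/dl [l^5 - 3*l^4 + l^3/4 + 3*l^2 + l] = 5*l^4 - 12*l^3 + 3*l^2/4 + 6*l + 1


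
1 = 1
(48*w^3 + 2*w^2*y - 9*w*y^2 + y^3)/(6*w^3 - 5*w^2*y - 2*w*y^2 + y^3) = (-8*w + y)/(-w + y)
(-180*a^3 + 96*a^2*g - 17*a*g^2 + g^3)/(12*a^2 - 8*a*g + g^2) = (-30*a^2 + 11*a*g - g^2)/(2*a - g)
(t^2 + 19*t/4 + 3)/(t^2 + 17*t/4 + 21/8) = 2*(t + 4)/(2*t + 7)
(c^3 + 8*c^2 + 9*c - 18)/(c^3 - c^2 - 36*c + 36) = (c + 3)/(c - 6)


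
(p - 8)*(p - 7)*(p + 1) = p^3 - 14*p^2 + 41*p + 56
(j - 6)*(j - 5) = j^2 - 11*j + 30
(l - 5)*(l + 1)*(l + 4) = l^3 - 21*l - 20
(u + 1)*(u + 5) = u^2 + 6*u + 5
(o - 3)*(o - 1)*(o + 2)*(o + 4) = o^4 + 2*o^3 - 13*o^2 - 14*o + 24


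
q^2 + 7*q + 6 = (q + 1)*(q + 6)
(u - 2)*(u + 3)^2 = u^3 + 4*u^2 - 3*u - 18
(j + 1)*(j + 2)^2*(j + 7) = j^4 + 12*j^3 + 43*j^2 + 60*j + 28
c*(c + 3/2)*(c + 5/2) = c^3 + 4*c^2 + 15*c/4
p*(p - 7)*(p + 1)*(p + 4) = p^4 - 2*p^3 - 31*p^2 - 28*p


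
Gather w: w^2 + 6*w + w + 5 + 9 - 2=w^2 + 7*w + 12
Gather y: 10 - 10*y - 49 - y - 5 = -11*y - 44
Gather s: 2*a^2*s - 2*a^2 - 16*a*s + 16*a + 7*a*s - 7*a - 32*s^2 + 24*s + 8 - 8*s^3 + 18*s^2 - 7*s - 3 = -2*a^2 + 9*a - 8*s^3 - 14*s^2 + s*(2*a^2 - 9*a + 17) + 5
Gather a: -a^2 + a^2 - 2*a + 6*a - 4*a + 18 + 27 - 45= 0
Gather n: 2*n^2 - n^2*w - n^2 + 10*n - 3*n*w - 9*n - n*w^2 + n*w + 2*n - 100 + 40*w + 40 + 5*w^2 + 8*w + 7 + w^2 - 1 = n^2*(1 - w) + n*(-w^2 - 2*w + 3) + 6*w^2 + 48*w - 54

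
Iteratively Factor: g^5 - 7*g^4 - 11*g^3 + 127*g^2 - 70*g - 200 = (g - 5)*(g^4 - 2*g^3 - 21*g^2 + 22*g + 40) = (g - 5)*(g + 1)*(g^3 - 3*g^2 - 18*g + 40) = (g - 5)*(g + 1)*(g + 4)*(g^2 - 7*g + 10) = (g - 5)*(g - 2)*(g + 1)*(g + 4)*(g - 5)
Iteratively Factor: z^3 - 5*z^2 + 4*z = (z - 1)*(z^2 - 4*z) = (z - 4)*(z - 1)*(z)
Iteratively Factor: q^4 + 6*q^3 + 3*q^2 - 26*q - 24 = (q + 1)*(q^3 + 5*q^2 - 2*q - 24) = (q + 1)*(q + 3)*(q^2 + 2*q - 8) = (q + 1)*(q + 3)*(q + 4)*(q - 2)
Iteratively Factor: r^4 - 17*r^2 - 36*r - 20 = (r + 2)*(r^3 - 2*r^2 - 13*r - 10) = (r - 5)*(r + 2)*(r^2 + 3*r + 2) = (r - 5)*(r + 2)^2*(r + 1)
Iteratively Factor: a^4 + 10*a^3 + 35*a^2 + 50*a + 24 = (a + 2)*(a^3 + 8*a^2 + 19*a + 12) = (a + 1)*(a + 2)*(a^2 + 7*a + 12) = (a + 1)*(a + 2)*(a + 4)*(a + 3)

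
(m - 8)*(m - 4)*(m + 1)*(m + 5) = m^4 - 6*m^3 - 35*m^2 + 132*m + 160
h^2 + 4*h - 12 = (h - 2)*(h + 6)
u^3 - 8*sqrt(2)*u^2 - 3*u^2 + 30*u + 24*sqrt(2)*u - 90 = (u - 3)*(u - 5*sqrt(2))*(u - 3*sqrt(2))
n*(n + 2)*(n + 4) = n^3 + 6*n^2 + 8*n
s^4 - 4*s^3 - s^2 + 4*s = s*(s - 4)*(s - 1)*(s + 1)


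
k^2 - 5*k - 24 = (k - 8)*(k + 3)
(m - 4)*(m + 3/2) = m^2 - 5*m/2 - 6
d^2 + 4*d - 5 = (d - 1)*(d + 5)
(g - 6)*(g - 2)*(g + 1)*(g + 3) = g^4 - 4*g^3 - 17*g^2 + 24*g + 36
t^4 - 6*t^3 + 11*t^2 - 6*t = t*(t - 3)*(t - 2)*(t - 1)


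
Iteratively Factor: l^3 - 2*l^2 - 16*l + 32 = (l - 4)*(l^2 + 2*l - 8) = (l - 4)*(l + 4)*(l - 2)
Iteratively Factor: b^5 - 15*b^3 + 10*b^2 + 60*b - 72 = (b - 2)*(b^4 + 2*b^3 - 11*b^2 - 12*b + 36) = (b - 2)*(b + 3)*(b^3 - b^2 - 8*b + 12) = (b - 2)^2*(b + 3)*(b^2 + b - 6) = (b - 2)^2*(b + 3)^2*(b - 2)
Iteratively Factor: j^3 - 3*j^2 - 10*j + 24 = (j - 4)*(j^2 + j - 6) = (j - 4)*(j - 2)*(j + 3)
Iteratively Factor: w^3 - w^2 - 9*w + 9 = (w - 3)*(w^2 + 2*w - 3) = (w - 3)*(w - 1)*(w + 3)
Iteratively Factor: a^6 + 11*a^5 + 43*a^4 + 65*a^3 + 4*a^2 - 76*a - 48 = (a + 3)*(a^5 + 8*a^4 + 19*a^3 + 8*a^2 - 20*a - 16) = (a + 1)*(a + 3)*(a^4 + 7*a^3 + 12*a^2 - 4*a - 16) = (a - 1)*(a + 1)*(a + 3)*(a^3 + 8*a^2 + 20*a + 16) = (a - 1)*(a + 1)*(a + 2)*(a + 3)*(a^2 + 6*a + 8) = (a - 1)*(a + 1)*(a + 2)^2*(a + 3)*(a + 4)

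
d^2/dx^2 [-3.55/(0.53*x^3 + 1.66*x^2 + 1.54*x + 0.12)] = ((11.289*x + 11.786)*(0.53*x^3 + 1.66*x^2 + 1.54*x + 0.12) - 3.55*(1.59*x^2 + 3.32*x + 1.54)*(3.18*x^2 + 6.64*x + 3.08))/(0.53*x^3 + 1.66*x^2 + 1.54*x + 0.12)^3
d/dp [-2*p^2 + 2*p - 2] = 2 - 4*p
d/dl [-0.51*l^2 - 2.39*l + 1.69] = -1.02*l - 2.39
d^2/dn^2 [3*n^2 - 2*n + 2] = 6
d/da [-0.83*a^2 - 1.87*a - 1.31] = -1.66*a - 1.87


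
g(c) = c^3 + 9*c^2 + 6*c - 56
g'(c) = 3*c^2 + 18*c + 6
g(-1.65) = -45.89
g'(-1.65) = -15.53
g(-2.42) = -31.98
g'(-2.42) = -19.99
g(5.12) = 344.87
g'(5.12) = 176.80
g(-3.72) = -5.25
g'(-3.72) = -19.44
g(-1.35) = -50.16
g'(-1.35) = -12.83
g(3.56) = 124.54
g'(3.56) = 108.10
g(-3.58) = -8.02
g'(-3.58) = -19.99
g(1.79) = -10.69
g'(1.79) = 47.83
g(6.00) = 520.00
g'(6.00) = 222.00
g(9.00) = 1456.00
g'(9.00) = 411.00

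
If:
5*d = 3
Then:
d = 3/5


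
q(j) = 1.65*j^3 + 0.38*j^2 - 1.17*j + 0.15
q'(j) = 4.95*j^2 + 0.76*j - 1.17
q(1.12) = 1.63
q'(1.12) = 5.89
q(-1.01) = 0.02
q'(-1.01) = 3.11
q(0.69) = 0.07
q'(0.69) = 1.71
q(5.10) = 222.94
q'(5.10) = 131.46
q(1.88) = 10.26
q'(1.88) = 17.75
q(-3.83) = -82.49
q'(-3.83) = 68.53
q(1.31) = 2.98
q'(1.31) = 8.32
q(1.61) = 6.14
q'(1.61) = 12.88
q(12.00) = 2892.03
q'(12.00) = 720.75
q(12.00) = 2892.03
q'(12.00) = 720.75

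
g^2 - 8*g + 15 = (g - 5)*(g - 3)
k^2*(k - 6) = k^3 - 6*k^2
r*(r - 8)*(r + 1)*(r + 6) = r^4 - r^3 - 50*r^2 - 48*r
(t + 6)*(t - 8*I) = t^2 + 6*t - 8*I*t - 48*I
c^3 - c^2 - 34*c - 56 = (c - 7)*(c + 2)*(c + 4)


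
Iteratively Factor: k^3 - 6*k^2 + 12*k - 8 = (k - 2)*(k^2 - 4*k + 4) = (k - 2)^2*(k - 2)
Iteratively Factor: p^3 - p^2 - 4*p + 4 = (p + 2)*(p^2 - 3*p + 2) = (p - 2)*(p + 2)*(p - 1)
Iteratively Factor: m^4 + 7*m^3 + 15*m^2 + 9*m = (m + 1)*(m^3 + 6*m^2 + 9*m) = (m + 1)*(m + 3)*(m^2 + 3*m) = m*(m + 1)*(m + 3)*(m + 3)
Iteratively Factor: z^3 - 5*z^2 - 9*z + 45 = (z - 5)*(z^2 - 9) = (z - 5)*(z - 3)*(z + 3)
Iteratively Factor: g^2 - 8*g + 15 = (g - 5)*(g - 3)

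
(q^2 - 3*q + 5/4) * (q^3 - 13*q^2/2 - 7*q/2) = q^5 - 19*q^4/2 + 69*q^3/4 + 19*q^2/8 - 35*q/8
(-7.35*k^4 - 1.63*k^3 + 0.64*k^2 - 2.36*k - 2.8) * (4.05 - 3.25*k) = 23.8875*k^5 - 24.47*k^4 - 8.6815*k^3 + 10.262*k^2 - 0.458*k - 11.34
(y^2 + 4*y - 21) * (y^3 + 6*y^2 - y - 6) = y^5 + 10*y^4 + 2*y^3 - 136*y^2 - 3*y + 126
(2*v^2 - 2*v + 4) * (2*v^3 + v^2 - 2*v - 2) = 4*v^5 - 2*v^4 + 2*v^3 + 4*v^2 - 4*v - 8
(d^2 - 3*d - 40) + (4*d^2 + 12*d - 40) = 5*d^2 + 9*d - 80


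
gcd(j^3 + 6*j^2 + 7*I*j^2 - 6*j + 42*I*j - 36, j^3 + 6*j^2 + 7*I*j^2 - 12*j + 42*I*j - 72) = j + 6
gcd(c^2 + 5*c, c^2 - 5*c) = c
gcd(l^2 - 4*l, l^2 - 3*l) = l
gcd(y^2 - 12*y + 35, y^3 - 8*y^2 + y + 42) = y - 7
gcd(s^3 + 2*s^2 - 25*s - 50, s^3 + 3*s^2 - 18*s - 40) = s^2 + 7*s + 10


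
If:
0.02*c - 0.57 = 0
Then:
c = 28.50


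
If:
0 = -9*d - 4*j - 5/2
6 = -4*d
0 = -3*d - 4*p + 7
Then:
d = -3/2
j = 11/4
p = 23/8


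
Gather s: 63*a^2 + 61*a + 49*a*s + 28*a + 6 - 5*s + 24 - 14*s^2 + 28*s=63*a^2 + 89*a - 14*s^2 + s*(49*a + 23) + 30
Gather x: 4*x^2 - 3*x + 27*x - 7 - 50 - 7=4*x^2 + 24*x - 64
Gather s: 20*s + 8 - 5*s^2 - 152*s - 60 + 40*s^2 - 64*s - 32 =35*s^2 - 196*s - 84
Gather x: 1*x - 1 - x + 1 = 0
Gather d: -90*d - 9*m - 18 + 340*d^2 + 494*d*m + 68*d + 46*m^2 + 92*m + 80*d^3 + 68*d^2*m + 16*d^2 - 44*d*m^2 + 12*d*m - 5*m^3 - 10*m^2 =80*d^3 + d^2*(68*m + 356) + d*(-44*m^2 + 506*m - 22) - 5*m^3 + 36*m^2 + 83*m - 18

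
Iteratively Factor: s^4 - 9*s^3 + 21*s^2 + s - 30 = (s - 3)*(s^3 - 6*s^2 + 3*s + 10) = (s - 5)*(s - 3)*(s^2 - s - 2) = (s - 5)*(s - 3)*(s - 2)*(s + 1)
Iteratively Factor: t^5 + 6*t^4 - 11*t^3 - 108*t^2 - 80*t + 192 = (t + 3)*(t^4 + 3*t^3 - 20*t^2 - 48*t + 64) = (t + 3)*(t + 4)*(t^3 - t^2 - 16*t + 16) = (t + 3)*(t + 4)^2*(t^2 - 5*t + 4) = (t - 1)*(t + 3)*(t + 4)^2*(t - 4)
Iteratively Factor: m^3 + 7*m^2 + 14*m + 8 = (m + 4)*(m^2 + 3*m + 2) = (m + 1)*(m + 4)*(m + 2)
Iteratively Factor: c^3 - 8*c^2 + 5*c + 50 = (c + 2)*(c^2 - 10*c + 25) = (c - 5)*(c + 2)*(c - 5)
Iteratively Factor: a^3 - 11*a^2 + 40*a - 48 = (a - 4)*(a^2 - 7*a + 12) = (a - 4)^2*(a - 3)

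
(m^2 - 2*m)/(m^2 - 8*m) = (m - 2)/(m - 8)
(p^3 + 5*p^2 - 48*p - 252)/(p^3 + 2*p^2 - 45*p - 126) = (p + 6)/(p + 3)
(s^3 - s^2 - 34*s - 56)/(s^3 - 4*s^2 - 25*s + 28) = (s + 2)/(s - 1)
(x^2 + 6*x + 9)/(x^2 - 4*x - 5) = (x^2 + 6*x + 9)/(x^2 - 4*x - 5)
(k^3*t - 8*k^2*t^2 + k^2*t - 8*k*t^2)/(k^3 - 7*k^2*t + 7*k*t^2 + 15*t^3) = k*t*(k^2 - 8*k*t + k - 8*t)/(k^3 - 7*k^2*t + 7*k*t^2 + 15*t^3)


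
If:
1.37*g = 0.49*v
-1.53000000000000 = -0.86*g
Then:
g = 1.78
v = 4.97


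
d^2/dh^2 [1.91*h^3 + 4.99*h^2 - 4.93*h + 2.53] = 11.46*h + 9.98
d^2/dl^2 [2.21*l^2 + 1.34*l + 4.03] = 4.42000000000000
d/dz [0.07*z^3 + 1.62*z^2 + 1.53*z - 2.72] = 0.21*z^2 + 3.24*z + 1.53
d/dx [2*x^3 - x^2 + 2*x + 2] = 6*x^2 - 2*x + 2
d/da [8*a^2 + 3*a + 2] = 16*a + 3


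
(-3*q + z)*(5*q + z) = -15*q^2 + 2*q*z + z^2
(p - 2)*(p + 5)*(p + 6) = p^3 + 9*p^2 + 8*p - 60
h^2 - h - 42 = (h - 7)*(h + 6)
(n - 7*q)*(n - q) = n^2 - 8*n*q + 7*q^2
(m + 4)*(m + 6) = m^2 + 10*m + 24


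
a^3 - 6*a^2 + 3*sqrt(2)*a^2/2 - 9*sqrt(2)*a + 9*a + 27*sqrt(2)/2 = (a - 3)^2*(a + 3*sqrt(2)/2)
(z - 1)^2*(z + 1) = z^3 - z^2 - z + 1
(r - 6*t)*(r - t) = r^2 - 7*r*t + 6*t^2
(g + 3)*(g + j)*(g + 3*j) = g^3 + 4*g^2*j + 3*g^2 + 3*g*j^2 + 12*g*j + 9*j^2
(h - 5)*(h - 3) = h^2 - 8*h + 15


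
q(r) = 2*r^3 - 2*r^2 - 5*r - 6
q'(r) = 6*r^2 - 4*r - 5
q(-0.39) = -4.47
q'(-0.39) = -2.53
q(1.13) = -11.32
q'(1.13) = -1.86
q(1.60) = -10.93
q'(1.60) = 3.96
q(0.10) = -6.52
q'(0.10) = -5.34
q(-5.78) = -430.12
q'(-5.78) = 218.57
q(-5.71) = -415.00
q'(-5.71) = 213.46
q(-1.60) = -11.31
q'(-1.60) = 16.76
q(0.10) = -6.52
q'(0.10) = -5.34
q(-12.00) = -3690.00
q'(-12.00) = 907.00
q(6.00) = 324.00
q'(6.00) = 187.00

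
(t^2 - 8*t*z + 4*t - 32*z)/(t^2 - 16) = (t - 8*z)/(t - 4)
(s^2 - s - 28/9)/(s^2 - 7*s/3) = (s + 4/3)/s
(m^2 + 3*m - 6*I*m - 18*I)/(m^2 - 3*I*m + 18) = (m + 3)/(m + 3*I)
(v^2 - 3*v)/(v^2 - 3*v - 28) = v*(3 - v)/(-v^2 + 3*v + 28)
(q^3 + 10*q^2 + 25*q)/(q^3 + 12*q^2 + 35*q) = (q + 5)/(q + 7)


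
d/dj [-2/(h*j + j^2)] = 2*(h + 2*j)/(j^2*(h + j)^2)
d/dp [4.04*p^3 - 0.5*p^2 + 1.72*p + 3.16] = 12.12*p^2 - 1.0*p + 1.72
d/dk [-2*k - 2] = -2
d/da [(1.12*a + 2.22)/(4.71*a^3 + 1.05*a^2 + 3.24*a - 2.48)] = (5.2752*a^3 + 1.176*a^2 + 3.6288*a - (1.12*a + 2.22)*(14.13*a^2 + 2.1*a + 3.24) - 2.7776)/(4.71*a^3 + 1.05*a^2 + 3.24*a - 2.48)^2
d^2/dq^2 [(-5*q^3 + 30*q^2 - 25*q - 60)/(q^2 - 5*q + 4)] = 40/(q^3 - 3*q^2 + 3*q - 1)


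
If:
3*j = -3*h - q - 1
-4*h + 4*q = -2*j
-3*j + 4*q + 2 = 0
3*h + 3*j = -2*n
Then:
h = -1/3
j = 2/15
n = 3/10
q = -2/5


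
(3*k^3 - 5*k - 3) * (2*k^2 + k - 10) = 6*k^5 + 3*k^4 - 40*k^3 - 11*k^2 + 47*k + 30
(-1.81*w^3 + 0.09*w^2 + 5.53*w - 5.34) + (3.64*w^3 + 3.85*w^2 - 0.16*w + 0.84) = 1.83*w^3 + 3.94*w^2 + 5.37*w - 4.5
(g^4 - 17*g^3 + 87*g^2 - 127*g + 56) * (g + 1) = g^5 - 16*g^4 + 70*g^3 - 40*g^2 - 71*g + 56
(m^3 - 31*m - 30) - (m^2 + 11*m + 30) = m^3 - m^2 - 42*m - 60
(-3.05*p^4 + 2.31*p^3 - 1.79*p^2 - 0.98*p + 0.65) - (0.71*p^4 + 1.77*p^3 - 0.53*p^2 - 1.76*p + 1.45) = -3.76*p^4 + 0.54*p^3 - 1.26*p^2 + 0.78*p - 0.8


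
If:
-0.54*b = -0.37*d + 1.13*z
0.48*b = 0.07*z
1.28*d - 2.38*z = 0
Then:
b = 0.00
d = 0.00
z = 0.00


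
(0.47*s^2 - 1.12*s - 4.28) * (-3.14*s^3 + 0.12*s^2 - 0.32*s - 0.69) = -1.4758*s^5 + 3.5732*s^4 + 13.1544*s^3 - 0.4795*s^2 + 2.1424*s + 2.9532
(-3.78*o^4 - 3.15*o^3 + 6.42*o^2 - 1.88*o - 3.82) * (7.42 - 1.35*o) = 5.103*o^5 - 23.7951*o^4 - 32.04*o^3 + 50.1744*o^2 - 8.7926*o - 28.3444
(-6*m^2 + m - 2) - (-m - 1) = -6*m^2 + 2*m - 1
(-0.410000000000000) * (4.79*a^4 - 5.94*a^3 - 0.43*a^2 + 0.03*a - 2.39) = -1.9639*a^4 + 2.4354*a^3 + 0.1763*a^2 - 0.0123*a + 0.9799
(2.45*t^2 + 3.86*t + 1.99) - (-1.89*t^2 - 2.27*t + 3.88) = 4.34*t^2 + 6.13*t - 1.89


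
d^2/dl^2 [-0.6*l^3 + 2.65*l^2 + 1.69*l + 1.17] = 5.3 - 3.6*l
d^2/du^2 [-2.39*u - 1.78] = 0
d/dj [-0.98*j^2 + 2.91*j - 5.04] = 2.91 - 1.96*j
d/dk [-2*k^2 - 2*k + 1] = -4*k - 2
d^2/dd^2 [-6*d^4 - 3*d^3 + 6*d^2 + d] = -72*d^2 - 18*d + 12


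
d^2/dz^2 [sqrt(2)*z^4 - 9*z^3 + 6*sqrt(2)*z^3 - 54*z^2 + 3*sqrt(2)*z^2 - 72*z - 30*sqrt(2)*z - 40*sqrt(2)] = 12*sqrt(2)*z^2 - 54*z + 36*sqrt(2)*z - 108 + 6*sqrt(2)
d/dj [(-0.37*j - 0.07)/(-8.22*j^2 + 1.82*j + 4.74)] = (3.0414*j^2 - 0.6734*j - (0.37*j + 0.07)*(16.44*j - 1.82) - 1.7538)/(-8.22*j^2 + 1.82*j + 4.74)^2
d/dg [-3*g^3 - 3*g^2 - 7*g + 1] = -9*g^2 - 6*g - 7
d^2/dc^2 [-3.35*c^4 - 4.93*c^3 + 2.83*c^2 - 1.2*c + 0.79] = -40.2*c^2 - 29.58*c + 5.66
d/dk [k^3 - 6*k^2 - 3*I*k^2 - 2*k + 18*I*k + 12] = 3*k^2 - 12*k - 6*I*k - 2 + 18*I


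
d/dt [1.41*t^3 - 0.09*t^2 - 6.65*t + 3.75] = 4.23*t^2 - 0.18*t - 6.65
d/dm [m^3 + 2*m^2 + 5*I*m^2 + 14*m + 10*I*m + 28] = 3*m^2 + m*(4 + 10*I) + 14 + 10*I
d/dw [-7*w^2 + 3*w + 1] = 3 - 14*w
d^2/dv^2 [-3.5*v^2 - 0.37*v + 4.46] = -7.00000000000000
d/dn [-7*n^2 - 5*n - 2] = -14*n - 5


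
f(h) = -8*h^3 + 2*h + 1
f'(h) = 2 - 24*h^2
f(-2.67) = 147.93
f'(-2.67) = -169.09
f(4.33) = -639.80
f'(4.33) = -447.97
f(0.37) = 1.33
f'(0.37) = -1.29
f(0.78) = -1.24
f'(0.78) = -12.60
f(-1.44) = 22.01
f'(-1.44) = -47.77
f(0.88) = -2.69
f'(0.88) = -16.59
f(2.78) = -165.32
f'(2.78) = -183.48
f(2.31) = -92.99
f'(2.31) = -126.07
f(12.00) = -13799.00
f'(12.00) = -3454.00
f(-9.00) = 5815.00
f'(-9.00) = -1942.00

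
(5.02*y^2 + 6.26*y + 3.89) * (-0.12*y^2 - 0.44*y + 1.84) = -0.6024*y^4 - 2.96*y^3 + 6.0156*y^2 + 9.8068*y + 7.1576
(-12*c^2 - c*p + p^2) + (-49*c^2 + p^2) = -61*c^2 - c*p + 2*p^2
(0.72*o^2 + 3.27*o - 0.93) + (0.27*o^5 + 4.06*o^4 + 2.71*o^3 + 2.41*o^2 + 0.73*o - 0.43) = 0.27*o^5 + 4.06*o^4 + 2.71*o^3 + 3.13*o^2 + 4.0*o - 1.36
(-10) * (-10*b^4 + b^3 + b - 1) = 100*b^4 - 10*b^3 - 10*b + 10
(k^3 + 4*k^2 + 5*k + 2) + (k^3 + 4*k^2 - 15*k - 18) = 2*k^3 + 8*k^2 - 10*k - 16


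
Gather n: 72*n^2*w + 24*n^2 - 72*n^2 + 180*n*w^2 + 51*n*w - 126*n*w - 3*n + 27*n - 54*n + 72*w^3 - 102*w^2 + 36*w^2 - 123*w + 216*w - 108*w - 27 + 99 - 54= n^2*(72*w - 48) + n*(180*w^2 - 75*w - 30) + 72*w^3 - 66*w^2 - 15*w + 18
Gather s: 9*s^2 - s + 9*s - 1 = 9*s^2 + 8*s - 1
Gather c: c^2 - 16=c^2 - 16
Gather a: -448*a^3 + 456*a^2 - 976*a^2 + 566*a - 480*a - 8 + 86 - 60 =-448*a^3 - 520*a^2 + 86*a + 18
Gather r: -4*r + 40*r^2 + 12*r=40*r^2 + 8*r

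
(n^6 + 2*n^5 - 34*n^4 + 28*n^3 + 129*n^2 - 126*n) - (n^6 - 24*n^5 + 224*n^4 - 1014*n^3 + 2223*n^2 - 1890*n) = 26*n^5 - 258*n^4 + 1042*n^3 - 2094*n^2 + 1764*n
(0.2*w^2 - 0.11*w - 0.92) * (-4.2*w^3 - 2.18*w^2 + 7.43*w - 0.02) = -0.84*w^5 + 0.026*w^4 + 5.5898*w^3 + 1.1843*w^2 - 6.8334*w + 0.0184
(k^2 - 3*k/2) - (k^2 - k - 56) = 56 - k/2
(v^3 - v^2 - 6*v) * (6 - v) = -v^4 + 7*v^3 - 36*v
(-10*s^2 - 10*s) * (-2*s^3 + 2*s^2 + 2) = 20*s^5 - 20*s^3 - 20*s^2 - 20*s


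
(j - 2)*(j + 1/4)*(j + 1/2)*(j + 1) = j^4 - j^3/4 - 21*j^2/8 - 13*j/8 - 1/4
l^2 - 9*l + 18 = (l - 6)*(l - 3)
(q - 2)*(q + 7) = q^2 + 5*q - 14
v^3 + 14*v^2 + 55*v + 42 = (v + 1)*(v + 6)*(v + 7)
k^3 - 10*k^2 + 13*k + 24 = (k - 8)*(k - 3)*(k + 1)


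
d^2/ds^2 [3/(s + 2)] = 6/(s + 2)^3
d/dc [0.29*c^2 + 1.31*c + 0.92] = 0.58*c + 1.31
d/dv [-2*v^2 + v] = 1 - 4*v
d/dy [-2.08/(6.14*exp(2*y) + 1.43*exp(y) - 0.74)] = (25.5424*exp(y) + 2.9744)*exp(y)/(6.14*exp(2*y) + 1.43*exp(y) - 0.74)^2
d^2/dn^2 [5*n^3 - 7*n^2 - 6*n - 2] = 30*n - 14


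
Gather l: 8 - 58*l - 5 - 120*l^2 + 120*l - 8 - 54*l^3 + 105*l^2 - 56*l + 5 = -54*l^3 - 15*l^2 + 6*l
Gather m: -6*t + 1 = 1 - 6*t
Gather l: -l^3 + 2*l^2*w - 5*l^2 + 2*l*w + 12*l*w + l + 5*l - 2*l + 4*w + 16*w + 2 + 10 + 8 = -l^3 + l^2*(2*w - 5) + l*(14*w + 4) + 20*w + 20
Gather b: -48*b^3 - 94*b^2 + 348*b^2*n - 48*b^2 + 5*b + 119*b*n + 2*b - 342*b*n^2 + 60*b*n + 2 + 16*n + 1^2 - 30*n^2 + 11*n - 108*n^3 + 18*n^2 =-48*b^3 + b^2*(348*n - 142) + b*(-342*n^2 + 179*n + 7) - 108*n^3 - 12*n^2 + 27*n + 3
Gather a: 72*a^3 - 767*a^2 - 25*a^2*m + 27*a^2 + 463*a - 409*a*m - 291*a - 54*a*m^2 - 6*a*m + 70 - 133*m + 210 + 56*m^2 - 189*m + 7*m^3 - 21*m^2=72*a^3 + a^2*(-25*m - 740) + a*(-54*m^2 - 415*m + 172) + 7*m^3 + 35*m^2 - 322*m + 280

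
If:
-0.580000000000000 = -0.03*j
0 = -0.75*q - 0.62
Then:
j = 19.33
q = -0.83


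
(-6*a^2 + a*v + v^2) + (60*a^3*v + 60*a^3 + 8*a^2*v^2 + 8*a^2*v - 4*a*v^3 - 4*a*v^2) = 60*a^3*v + 60*a^3 + 8*a^2*v^2 + 8*a^2*v - 6*a^2 - 4*a*v^3 - 4*a*v^2 + a*v + v^2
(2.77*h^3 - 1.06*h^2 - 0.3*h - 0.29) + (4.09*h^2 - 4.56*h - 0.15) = 2.77*h^3 + 3.03*h^2 - 4.86*h - 0.44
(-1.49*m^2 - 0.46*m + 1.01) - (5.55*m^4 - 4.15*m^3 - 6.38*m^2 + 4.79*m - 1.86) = -5.55*m^4 + 4.15*m^3 + 4.89*m^2 - 5.25*m + 2.87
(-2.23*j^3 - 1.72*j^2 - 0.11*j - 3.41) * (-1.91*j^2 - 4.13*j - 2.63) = 4.2593*j^5 + 12.4951*j^4 + 13.1786*j^3 + 11.491*j^2 + 14.3726*j + 8.9683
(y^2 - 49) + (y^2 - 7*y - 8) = 2*y^2 - 7*y - 57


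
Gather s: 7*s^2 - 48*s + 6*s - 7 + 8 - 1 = 7*s^2 - 42*s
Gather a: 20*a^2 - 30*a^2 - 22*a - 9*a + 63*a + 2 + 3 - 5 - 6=-10*a^2 + 32*a - 6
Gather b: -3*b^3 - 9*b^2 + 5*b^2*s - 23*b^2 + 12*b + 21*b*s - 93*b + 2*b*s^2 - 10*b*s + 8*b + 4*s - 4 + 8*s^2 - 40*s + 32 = -3*b^3 + b^2*(5*s - 32) + b*(2*s^2 + 11*s - 73) + 8*s^2 - 36*s + 28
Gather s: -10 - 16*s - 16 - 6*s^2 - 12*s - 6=-6*s^2 - 28*s - 32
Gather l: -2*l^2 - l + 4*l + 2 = -2*l^2 + 3*l + 2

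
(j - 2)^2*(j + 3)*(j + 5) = j^4 + 4*j^3 - 13*j^2 - 28*j + 60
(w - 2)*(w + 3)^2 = w^3 + 4*w^2 - 3*w - 18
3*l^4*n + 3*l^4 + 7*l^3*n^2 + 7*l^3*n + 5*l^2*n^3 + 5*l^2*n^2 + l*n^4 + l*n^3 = (l + n)^2*(3*l + n)*(l*n + l)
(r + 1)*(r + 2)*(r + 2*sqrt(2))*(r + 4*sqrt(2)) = r^4 + 3*r^3 + 6*sqrt(2)*r^3 + 18*r^2 + 18*sqrt(2)*r^2 + 12*sqrt(2)*r + 48*r + 32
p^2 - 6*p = p*(p - 6)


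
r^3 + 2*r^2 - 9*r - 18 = (r - 3)*(r + 2)*(r + 3)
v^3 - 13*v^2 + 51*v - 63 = (v - 7)*(v - 3)^2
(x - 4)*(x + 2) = x^2 - 2*x - 8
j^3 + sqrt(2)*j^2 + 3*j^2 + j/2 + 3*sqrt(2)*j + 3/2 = (j + 3)*(j + sqrt(2)/2)^2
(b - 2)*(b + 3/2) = b^2 - b/2 - 3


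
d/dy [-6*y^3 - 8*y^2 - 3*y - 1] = -18*y^2 - 16*y - 3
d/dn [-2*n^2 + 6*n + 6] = 6 - 4*n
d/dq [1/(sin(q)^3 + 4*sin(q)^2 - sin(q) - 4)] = (-3*sin(q)^2 - 8*sin(q) + 1)/((sin(q) + 4)^2*cos(q)^3)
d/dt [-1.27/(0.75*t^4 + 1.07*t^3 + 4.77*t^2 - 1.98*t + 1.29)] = (3.81*t^3 + 4.0767*t^2 + 12.1158*t - 2.5146)/(0.75*t^4 + 1.07*t^3 + 4.77*t^2 - 1.98*t + 1.29)^2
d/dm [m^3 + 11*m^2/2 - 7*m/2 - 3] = 3*m^2 + 11*m - 7/2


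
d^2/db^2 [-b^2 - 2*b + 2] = -2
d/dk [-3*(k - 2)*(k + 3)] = -6*k - 3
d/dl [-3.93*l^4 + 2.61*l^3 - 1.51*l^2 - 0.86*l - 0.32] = -15.72*l^3 + 7.83*l^2 - 3.02*l - 0.86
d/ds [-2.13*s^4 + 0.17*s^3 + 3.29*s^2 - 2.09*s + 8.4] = -8.52*s^3 + 0.51*s^2 + 6.58*s - 2.09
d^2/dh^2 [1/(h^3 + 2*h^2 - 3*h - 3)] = 2*(-(3*h + 2)*(h^3 + 2*h^2 - 3*h - 3) + (3*h^2 + 4*h - 3)^2)/(h^3 + 2*h^2 - 3*h - 3)^3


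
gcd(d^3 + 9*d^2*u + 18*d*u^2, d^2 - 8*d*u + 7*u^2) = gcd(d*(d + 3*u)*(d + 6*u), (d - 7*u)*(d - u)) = 1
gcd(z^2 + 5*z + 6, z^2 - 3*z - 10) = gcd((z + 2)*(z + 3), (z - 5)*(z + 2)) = z + 2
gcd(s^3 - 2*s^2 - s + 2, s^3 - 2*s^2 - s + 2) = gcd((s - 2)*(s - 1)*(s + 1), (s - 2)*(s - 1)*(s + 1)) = s^3 - 2*s^2 - s + 2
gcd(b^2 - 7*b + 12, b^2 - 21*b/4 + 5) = b - 4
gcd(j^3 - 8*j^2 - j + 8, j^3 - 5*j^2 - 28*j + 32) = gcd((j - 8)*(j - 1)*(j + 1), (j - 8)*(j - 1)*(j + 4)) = j^2 - 9*j + 8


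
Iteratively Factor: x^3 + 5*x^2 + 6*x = (x + 2)*(x^2 + 3*x) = x*(x + 2)*(x + 3)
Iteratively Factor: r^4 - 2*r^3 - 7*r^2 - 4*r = (r + 1)*(r^3 - 3*r^2 - 4*r) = r*(r + 1)*(r^2 - 3*r - 4) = r*(r - 4)*(r + 1)*(r + 1)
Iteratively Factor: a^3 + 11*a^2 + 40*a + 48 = (a + 3)*(a^2 + 8*a + 16) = (a + 3)*(a + 4)*(a + 4)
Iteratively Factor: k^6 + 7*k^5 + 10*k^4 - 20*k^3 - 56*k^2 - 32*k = (k + 1)*(k^5 + 6*k^4 + 4*k^3 - 24*k^2 - 32*k) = (k - 2)*(k + 1)*(k^4 + 8*k^3 + 20*k^2 + 16*k) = (k - 2)*(k + 1)*(k + 2)*(k^3 + 6*k^2 + 8*k) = (k - 2)*(k + 1)*(k + 2)^2*(k^2 + 4*k) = (k - 2)*(k + 1)*(k + 2)^2*(k + 4)*(k)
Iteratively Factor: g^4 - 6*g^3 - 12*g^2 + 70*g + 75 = (g - 5)*(g^3 - g^2 - 17*g - 15) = (g - 5)*(g + 1)*(g^2 - 2*g - 15) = (g - 5)*(g + 1)*(g + 3)*(g - 5)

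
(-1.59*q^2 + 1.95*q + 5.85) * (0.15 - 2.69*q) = 4.2771*q^3 - 5.484*q^2 - 15.444*q + 0.8775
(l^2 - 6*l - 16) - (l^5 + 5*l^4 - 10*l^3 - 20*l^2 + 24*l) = -l^5 - 5*l^4 + 10*l^3 + 21*l^2 - 30*l - 16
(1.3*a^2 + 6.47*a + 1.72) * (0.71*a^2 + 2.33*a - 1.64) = 0.923*a^4 + 7.6227*a^3 + 14.1643*a^2 - 6.6032*a - 2.8208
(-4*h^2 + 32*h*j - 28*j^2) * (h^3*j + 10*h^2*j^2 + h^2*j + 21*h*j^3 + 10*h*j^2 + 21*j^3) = -4*h^5*j - 8*h^4*j^2 - 4*h^4*j + 208*h^3*j^3 - 8*h^3*j^2 + 392*h^2*j^4 + 208*h^2*j^3 - 588*h*j^5 + 392*h*j^4 - 588*j^5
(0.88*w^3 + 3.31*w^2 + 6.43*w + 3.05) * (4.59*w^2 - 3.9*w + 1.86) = 4.0392*w^5 + 11.7609*w^4 + 18.2415*w^3 - 4.9209*w^2 + 0.0648*w + 5.673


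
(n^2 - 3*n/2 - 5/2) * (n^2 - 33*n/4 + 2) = n^4 - 39*n^3/4 + 95*n^2/8 + 141*n/8 - 5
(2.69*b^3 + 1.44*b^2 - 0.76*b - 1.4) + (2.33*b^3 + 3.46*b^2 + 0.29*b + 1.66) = 5.02*b^3 + 4.9*b^2 - 0.47*b + 0.26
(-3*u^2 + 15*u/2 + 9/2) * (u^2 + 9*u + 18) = -3*u^4 - 39*u^3/2 + 18*u^2 + 351*u/2 + 81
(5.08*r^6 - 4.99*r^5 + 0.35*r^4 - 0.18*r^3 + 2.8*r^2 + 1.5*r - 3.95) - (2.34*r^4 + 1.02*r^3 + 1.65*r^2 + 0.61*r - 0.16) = 5.08*r^6 - 4.99*r^5 - 1.99*r^4 - 1.2*r^3 + 1.15*r^2 + 0.89*r - 3.79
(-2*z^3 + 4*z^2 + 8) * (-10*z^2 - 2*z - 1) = 20*z^5 - 36*z^4 - 6*z^3 - 84*z^2 - 16*z - 8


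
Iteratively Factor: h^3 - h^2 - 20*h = (h)*(h^2 - h - 20) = h*(h - 5)*(h + 4)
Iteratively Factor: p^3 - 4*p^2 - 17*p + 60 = (p - 3)*(p^2 - p - 20) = (p - 5)*(p - 3)*(p + 4)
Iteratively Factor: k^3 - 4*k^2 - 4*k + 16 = (k - 2)*(k^2 - 2*k - 8) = (k - 4)*(k - 2)*(k + 2)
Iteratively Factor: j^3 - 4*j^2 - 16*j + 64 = (j + 4)*(j^2 - 8*j + 16) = (j - 4)*(j + 4)*(j - 4)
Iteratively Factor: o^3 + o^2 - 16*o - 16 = (o + 4)*(o^2 - 3*o - 4) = (o + 1)*(o + 4)*(o - 4)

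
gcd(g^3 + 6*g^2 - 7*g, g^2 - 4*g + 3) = g - 1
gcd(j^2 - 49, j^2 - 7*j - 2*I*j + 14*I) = j - 7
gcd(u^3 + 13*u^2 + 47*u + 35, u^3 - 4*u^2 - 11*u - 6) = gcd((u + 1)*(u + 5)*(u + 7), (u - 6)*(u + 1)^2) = u + 1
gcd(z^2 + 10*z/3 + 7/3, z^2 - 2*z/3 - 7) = z + 7/3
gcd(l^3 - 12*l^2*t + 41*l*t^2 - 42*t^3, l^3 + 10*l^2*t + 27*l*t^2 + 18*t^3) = 1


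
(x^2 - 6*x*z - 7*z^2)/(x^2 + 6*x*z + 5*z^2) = (x - 7*z)/(x + 5*z)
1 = 1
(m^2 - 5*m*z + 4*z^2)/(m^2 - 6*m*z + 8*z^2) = (-m + z)/(-m + 2*z)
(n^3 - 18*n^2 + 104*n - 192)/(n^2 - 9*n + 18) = (n^2 - 12*n + 32)/(n - 3)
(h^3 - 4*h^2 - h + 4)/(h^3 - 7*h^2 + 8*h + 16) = (h - 1)/(h - 4)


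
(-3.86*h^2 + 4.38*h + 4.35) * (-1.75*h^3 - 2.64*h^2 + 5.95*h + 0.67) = 6.755*h^5 + 2.5254*h^4 - 42.1427*h^3 + 11.9908*h^2 + 28.8171*h + 2.9145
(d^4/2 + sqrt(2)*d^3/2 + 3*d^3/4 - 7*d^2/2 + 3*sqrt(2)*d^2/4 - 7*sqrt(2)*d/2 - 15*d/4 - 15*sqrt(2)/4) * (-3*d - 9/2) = -3*d^5/2 - 9*d^4/2 - 3*sqrt(2)*d^4/2 - 9*sqrt(2)*d^3/2 + 57*d^3/8 + 57*sqrt(2)*d^2/8 + 27*d^2 + 135*d/8 + 27*sqrt(2)*d + 135*sqrt(2)/8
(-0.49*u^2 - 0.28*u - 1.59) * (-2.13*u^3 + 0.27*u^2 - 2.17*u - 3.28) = 1.0437*u^5 + 0.4641*u^4 + 4.3744*u^3 + 1.7855*u^2 + 4.3687*u + 5.2152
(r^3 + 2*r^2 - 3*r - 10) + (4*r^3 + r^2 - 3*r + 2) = 5*r^3 + 3*r^2 - 6*r - 8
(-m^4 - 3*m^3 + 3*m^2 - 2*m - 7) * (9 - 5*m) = 5*m^5 + 6*m^4 - 42*m^3 + 37*m^2 + 17*m - 63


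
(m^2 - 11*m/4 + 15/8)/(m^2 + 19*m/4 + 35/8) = (8*m^2 - 22*m + 15)/(8*m^2 + 38*m + 35)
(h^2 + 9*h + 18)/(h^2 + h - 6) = (h + 6)/(h - 2)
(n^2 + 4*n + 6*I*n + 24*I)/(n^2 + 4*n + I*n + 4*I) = (n + 6*I)/(n + I)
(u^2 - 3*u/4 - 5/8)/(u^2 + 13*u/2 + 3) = (u - 5/4)/(u + 6)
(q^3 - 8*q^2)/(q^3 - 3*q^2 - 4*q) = q*(8 - q)/(-q^2 + 3*q + 4)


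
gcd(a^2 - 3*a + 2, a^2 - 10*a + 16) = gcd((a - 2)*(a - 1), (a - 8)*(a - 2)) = a - 2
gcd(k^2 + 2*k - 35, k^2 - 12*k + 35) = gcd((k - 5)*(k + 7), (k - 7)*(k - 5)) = k - 5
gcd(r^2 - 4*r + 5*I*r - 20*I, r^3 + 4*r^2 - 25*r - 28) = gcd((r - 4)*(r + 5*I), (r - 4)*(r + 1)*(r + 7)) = r - 4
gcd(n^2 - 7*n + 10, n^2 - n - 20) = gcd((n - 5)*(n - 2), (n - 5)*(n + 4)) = n - 5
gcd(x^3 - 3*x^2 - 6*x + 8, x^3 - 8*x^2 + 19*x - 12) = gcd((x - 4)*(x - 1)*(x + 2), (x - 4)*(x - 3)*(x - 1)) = x^2 - 5*x + 4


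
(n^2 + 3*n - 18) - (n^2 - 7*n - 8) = 10*n - 10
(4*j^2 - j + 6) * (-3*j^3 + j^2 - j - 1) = -12*j^5 + 7*j^4 - 23*j^3 + 3*j^2 - 5*j - 6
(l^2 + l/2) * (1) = l^2 + l/2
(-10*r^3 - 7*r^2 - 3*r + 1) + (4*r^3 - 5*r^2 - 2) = -6*r^3 - 12*r^2 - 3*r - 1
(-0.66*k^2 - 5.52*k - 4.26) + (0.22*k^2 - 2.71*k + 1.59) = -0.44*k^2 - 8.23*k - 2.67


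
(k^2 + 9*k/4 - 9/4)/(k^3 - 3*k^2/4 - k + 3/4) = (k + 3)/(k^2 - 1)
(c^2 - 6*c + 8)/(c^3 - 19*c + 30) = (c - 4)/(c^2 + 2*c - 15)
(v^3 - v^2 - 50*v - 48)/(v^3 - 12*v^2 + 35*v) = (v^3 - v^2 - 50*v - 48)/(v*(v^2 - 12*v + 35))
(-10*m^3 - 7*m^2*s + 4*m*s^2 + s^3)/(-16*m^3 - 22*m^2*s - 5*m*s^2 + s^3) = (-10*m^2 + 3*m*s + s^2)/(-16*m^2 - 6*m*s + s^2)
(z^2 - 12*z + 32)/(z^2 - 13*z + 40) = (z - 4)/(z - 5)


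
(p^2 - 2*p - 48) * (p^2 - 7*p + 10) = p^4 - 9*p^3 - 24*p^2 + 316*p - 480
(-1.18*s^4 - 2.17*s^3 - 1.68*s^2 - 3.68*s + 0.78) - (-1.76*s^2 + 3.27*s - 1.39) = -1.18*s^4 - 2.17*s^3 + 0.0800000000000001*s^2 - 6.95*s + 2.17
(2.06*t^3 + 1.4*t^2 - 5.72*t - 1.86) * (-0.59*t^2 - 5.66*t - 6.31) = -1.2154*t^5 - 12.4856*t^4 - 17.5478*t^3 + 24.6386*t^2 + 46.6208*t + 11.7366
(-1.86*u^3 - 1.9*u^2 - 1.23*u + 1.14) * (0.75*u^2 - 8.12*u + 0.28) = -1.395*u^5 + 13.6782*u^4 + 13.9847*u^3 + 10.3106*u^2 - 9.6012*u + 0.3192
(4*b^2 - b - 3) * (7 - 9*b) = -36*b^3 + 37*b^2 + 20*b - 21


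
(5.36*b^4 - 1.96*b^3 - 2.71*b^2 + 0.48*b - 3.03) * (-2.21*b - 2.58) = -11.8456*b^5 - 9.4972*b^4 + 11.0459*b^3 + 5.931*b^2 + 5.4579*b + 7.8174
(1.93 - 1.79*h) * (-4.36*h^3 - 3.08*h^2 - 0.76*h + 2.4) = 7.8044*h^4 - 2.9016*h^3 - 4.584*h^2 - 5.7628*h + 4.632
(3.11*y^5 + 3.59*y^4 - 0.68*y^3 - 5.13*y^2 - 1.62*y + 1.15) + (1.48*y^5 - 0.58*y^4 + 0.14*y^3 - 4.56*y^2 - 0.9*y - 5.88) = 4.59*y^5 + 3.01*y^4 - 0.54*y^3 - 9.69*y^2 - 2.52*y - 4.73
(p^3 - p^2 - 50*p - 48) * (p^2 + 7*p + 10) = p^5 + 6*p^4 - 47*p^3 - 408*p^2 - 836*p - 480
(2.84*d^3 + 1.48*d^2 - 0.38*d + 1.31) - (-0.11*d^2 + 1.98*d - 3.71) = 2.84*d^3 + 1.59*d^2 - 2.36*d + 5.02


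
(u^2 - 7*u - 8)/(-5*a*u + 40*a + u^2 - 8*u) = (u + 1)/(-5*a + u)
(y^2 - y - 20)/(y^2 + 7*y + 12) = (y - 5)/(y + 3)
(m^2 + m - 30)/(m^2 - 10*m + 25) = (m + 6)/(m - 5)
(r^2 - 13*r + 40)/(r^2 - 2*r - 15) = (r - 8)/(r + 3)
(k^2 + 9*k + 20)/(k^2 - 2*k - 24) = (k + 5)/(k - 6)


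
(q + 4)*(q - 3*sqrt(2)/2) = q^2 - 3*sqrt(2)*q/2 + 4*q - 6*sqrt(2)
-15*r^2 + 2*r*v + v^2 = (-3*r + v)*(5*r + v)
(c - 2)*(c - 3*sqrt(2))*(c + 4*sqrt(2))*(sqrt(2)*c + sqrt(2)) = sqrt(2)*c^4 - sqrt(2)*c^3 + 2*c^3 - 26*sqrt(2)*c^2 - 2*c^2 - 4*c + 24*sqrt(2)*c + 48*sqrt(2)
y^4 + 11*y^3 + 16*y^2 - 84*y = y*(y - 2)*(y + 6)*(y + 7)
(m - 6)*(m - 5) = m^2 - 11*m + 30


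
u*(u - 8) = u^2 - 8*u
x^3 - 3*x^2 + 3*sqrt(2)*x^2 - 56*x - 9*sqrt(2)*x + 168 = (x - 3)*(x - 4*sqrt(2))*(x + 7*sqrt(2))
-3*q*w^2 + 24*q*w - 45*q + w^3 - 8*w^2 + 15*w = (-3*q + w)*(w - 5)*(w - 3)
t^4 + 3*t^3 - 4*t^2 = t^2*(t - 1)*(t + 4)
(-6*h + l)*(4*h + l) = -24*h^2 - 2*h*l + l^2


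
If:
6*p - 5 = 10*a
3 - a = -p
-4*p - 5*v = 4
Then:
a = -23/4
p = -35/4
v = 31/5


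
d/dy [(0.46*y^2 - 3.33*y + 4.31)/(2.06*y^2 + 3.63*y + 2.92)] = (8.5296*y^2 - 15.0708*y - 25.3689)/(4.2436*y^4 + 14.9556*y^3 + 25.2073*y^2 + 21.1992*y + 8.5264)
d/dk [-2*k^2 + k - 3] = 1 - 4*k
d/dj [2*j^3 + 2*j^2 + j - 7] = 6*j^2 + 4*j + 1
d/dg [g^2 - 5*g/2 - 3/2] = 2*g - 5/2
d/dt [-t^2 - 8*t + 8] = -2*t - 8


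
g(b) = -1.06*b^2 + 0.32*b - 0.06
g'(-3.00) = 6.68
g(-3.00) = -10.56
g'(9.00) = -18.76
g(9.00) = -83.04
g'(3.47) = -7.04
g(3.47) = -11.71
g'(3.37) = -6.82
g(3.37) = -11.02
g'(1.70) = -3.28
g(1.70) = -2.58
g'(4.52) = -9.26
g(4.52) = -20.27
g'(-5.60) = 12.19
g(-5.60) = -35.09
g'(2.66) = -5.32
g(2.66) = -6.71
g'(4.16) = -8.50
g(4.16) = -17.07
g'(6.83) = -14.16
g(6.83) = -47.32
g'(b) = 0.32 - 2.12*b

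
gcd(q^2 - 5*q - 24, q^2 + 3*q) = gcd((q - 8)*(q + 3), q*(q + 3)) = q + 3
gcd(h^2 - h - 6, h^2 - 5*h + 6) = h - 3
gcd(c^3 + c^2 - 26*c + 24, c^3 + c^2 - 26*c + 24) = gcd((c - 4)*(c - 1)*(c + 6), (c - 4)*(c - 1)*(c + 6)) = c^3 + c^2 - 26*c + 24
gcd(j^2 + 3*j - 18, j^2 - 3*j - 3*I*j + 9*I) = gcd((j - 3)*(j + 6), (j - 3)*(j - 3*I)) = j - 3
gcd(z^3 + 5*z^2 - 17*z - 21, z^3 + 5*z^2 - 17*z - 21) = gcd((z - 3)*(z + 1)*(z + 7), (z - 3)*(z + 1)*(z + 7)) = z^3 + 5*z^2 - 17*z - 21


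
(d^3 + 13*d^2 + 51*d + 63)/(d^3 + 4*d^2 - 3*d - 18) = (d + 7)/(d - 2)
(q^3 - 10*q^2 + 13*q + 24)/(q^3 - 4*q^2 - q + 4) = (q^2 - 11*q + 24)/(q^2 - 5*q + 4)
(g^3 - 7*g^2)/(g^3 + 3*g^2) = (g - 7)/(g + 3)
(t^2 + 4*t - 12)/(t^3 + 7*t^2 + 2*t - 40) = (t + 6)/(t^2 + 9*t + 20)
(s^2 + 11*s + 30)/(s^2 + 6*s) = (s + 5)/s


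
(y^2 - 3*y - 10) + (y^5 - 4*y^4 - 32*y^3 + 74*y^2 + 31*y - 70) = y^5 - 4*y^4 - 32*y^3 + 75*y^2 + 28*y - 80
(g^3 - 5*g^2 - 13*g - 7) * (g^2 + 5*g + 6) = g^5 - 32*g^3 - 102*g^2 - 113*g - 42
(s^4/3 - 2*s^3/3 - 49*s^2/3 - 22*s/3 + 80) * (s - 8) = s^5/3 - 10*s^4/3 - 11*s^3 + 370*s^2/3 + 416*s/3 - 640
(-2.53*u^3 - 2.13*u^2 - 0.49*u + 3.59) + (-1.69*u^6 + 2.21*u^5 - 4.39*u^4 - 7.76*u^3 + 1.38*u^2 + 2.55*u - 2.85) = -1.69*u^6 + 2.21*u^5 - 4.39*u^4 - 10.29*u^3 - 0.75*u^2 + 2.06*u + 0.74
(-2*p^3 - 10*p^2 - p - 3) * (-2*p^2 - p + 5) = 4*p^5 + 22*p^4 + 2*p^3 - 43*p^2 - 2*p - 15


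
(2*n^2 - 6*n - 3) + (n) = 2*n^2 - 5*n - 3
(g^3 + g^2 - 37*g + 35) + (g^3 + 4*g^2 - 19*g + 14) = 2*g^3 + 5*g^2 - 56*g + 49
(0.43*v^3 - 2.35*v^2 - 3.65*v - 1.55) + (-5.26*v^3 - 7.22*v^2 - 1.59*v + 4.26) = -4.83*v^3 - 9.57*v^2 - 5.24*v + 2.71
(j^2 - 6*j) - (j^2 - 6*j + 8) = -8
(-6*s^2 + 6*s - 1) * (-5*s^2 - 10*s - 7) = 30*s^4 + 30*s^3 - 13*s^2 - 32*s + 7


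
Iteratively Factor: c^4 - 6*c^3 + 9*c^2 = (c)*(c^3 - 6*c^2 + 9*c) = c*(c - 3)*(c^2 - 3*c) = c^2*(c - 3)*(c - 3)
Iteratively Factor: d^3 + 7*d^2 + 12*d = (d + 4)*(d^2 + 3*d) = d*(d + 4)*(d + 3)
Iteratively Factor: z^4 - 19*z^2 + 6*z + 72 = (z + 2)*(z^3 - 2*z^2 - 15*z + 36) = (z + 2)*(z + 4)*(z^2 - 6*z + 9) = (z - 3)*(z + 2)*(z + 4)*(z - 3)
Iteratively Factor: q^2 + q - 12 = (q + 4)*(q - 3)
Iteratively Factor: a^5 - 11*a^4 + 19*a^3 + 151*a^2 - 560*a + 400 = (a - 5)*(a^4 - 6*a^3 - 11*a^2 + 96*a - 80) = (a - 5)*(a + 4)*(a^3 - 10*a^2 + 29*a - 20) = (a - 5)*(a - 1)*(a + 4)*(a^2 - 9*a + 20) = (a - 5)*(a - 4)*(a - 1)*(a + 4)*(a - 5)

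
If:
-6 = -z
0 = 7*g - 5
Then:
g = 5/7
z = 6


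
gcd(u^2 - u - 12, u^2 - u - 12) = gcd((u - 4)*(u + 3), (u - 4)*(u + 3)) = u^2 - u - 12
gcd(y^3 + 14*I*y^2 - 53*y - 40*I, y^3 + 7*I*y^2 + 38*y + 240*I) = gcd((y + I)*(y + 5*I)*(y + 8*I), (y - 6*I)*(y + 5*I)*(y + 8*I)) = y^2 + 13*I*y - 40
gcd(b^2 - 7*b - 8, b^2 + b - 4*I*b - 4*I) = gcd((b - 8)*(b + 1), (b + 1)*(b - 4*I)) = b + 1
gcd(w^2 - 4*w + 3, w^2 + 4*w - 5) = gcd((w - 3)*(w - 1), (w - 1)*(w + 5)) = w - 1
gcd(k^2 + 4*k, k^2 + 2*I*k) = k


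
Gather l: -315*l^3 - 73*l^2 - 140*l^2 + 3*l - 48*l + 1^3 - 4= -315*l^3 - 213*l^2 - 45*l - 3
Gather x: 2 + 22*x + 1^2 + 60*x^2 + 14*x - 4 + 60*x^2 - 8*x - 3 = 120*x^2 + 28*x - 4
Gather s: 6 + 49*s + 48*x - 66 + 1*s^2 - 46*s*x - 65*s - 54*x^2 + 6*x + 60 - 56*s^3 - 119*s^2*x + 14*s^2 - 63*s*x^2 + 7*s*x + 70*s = -56*s^3 + s^2*(15 - 119*x) + s*(-63*x^2 - 39*x + 54) - 54*x^2 + 54*x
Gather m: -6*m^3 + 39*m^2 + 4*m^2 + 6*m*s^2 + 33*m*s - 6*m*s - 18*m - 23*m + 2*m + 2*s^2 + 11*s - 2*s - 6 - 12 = -6*m^3 + 43*m^2 + m*(6*s^2 + 27*s - 39) + 2*s^2 + 9*s - 18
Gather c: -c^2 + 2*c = -c^2 + 2*c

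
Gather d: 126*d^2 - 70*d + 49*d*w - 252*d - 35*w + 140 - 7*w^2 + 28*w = 126*d^2 + d*(49*w - 322) - 7*w^2 - 7*w + 140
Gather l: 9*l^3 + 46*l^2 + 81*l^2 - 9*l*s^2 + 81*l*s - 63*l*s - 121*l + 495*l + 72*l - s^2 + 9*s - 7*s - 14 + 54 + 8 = 9*l^3 + 127*l^2 + l*(-9*s^2 + 18*s + 446) - s^2 + 2*s + 48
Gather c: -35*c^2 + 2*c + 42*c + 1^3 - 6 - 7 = -35*c^2 + 44*c - 12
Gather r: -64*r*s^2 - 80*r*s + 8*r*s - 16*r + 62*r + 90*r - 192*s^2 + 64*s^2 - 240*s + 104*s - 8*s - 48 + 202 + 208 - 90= r*(-64*s^2 - 72*s + 136) - 128*s^2 - 144*s + 272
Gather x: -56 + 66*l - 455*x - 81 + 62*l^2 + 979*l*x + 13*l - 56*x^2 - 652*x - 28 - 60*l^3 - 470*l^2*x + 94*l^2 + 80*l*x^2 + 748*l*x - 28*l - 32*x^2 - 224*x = -60*l^3 + 156*l^2 + 51*l + x^2*(80*l - 88) + x*(-470*l^2 + 1727*l - 1331) - 165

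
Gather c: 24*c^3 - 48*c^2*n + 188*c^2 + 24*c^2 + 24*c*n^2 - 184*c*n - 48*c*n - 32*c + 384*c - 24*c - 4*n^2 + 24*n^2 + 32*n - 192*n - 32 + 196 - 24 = 24*c^3 + c^2*(212 - 48*n) + c*(24*n^2 - 232*n + 328) + 20*n^2 - 160*n + 140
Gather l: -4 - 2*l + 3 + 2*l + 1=0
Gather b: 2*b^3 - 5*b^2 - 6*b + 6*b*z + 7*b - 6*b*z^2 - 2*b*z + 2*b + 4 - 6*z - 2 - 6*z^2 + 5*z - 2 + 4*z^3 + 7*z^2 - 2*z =2*b^3 - 5*b^2 + b*(-6*z^2 + 4*z + 3) + 4*z^3 + z^2 - 3*z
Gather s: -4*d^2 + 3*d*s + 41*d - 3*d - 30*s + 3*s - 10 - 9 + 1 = -4*d^2 + 38*d + s*(3*d - 27) - 18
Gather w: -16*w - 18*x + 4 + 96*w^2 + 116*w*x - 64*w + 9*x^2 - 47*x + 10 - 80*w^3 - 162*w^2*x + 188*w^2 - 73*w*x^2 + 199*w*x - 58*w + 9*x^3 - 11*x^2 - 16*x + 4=-80*w^3 + w^2*(284 - 162*x) + w*(-73*x^2 + 315*x - 138) + 9*x^3 - 2*x^2 - 81*x + 18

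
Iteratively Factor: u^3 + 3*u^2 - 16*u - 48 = (u + 3)*(u^2 - 16) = (u - 4)*(u + 3)*(u + 4)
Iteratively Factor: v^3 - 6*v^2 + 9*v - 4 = (v - 4)*(v^2 - 2*v + 1) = (v - 4)*(v - 1)*(v - 1)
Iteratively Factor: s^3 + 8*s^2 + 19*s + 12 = (s + 4)*(s^2 + 4*s + 3) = (s + 1)*(s + 4)*(s + 3)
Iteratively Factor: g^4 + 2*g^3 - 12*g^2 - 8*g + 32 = (g + 2)*(g^3 - 12*g + 16) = (g - 2)*(g + 2)*(g^2 + 2*g - 8) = (g - 2)^2*(g + 2)*(g + 4)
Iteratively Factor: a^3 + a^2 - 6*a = (a)*(a^2 + a - 6) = a*(a - 2)*(a + 3)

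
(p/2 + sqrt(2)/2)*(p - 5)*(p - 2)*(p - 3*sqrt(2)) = p^4/2 - 7*p^3/2 - sqrt(2)*p^3 + 2*p^2 + 7*sqrt(2)*p^2 - 10*sqrt(2)*p + 21*p - 30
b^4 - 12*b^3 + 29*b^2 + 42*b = b*(b - 7)*(b - 6)*(b + 1)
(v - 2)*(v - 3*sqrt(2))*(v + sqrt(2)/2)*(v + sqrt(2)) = v^4 - 3*sqrt(2)*v^3/2 - 2*v^3 - 8*v^2 + 3*sqrt(2)*v^2 - 3*sqrt(2)*v + 16*v + 6*sqrt(2)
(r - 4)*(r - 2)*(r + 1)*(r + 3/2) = r^4 - 7*r^3/2 - 11*r^2/2 + 11*r + 12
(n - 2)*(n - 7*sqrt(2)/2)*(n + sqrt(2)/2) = n^3 - 3*sqrt(2)*n^2 - 2*n^2 - 7*n/2 + 6*sqrt(2)*n + 7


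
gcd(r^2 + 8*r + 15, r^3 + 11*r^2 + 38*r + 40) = r + 5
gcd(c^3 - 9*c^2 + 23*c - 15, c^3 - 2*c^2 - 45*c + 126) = c - 3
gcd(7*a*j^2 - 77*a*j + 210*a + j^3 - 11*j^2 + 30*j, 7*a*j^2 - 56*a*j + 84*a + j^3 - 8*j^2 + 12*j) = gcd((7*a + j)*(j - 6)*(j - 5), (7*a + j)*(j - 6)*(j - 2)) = 7*a*j - 42*a + j^2 - 6*j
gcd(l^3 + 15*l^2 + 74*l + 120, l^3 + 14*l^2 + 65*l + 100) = l^2 + 9*l + 20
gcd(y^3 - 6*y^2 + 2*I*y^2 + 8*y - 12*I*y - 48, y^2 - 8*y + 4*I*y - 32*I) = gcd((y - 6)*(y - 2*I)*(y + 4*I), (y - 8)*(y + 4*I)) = y + 4*I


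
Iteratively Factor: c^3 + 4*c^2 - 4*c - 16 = (c + 2)*(c^2 + 2*c - 8) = (c + 2)*(c + 4)*(c - 2)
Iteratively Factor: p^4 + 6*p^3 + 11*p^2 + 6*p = (p + 1)*(p^3 + 5*p^2 + 6*p) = (p + 1)*(p + 3)*(p^2 + 2*p) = p*(p + 1)*(p + 3)*(p + 2)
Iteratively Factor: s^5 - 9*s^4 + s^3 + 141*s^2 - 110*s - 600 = (s - 5)*(s^4 - 4*s^3 - 19*s^2 + 46*s + 120) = (s - 5)*(s + 2)*(s^3 - 6*s^2 - 7*s + 60) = (s - 5)*(s - 4)*(s + 2)*(s^2 - 2*s - 15) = (s - 5)*(s - 4)*(s + 2)*(s + 3)*(s - 5)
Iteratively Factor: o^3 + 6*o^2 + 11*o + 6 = (o + 1)*(o^2 + 5*o + 6) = (o + 1)*(o + 2)*(o + 3)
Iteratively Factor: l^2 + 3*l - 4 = (l - 1)*(l + 4)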